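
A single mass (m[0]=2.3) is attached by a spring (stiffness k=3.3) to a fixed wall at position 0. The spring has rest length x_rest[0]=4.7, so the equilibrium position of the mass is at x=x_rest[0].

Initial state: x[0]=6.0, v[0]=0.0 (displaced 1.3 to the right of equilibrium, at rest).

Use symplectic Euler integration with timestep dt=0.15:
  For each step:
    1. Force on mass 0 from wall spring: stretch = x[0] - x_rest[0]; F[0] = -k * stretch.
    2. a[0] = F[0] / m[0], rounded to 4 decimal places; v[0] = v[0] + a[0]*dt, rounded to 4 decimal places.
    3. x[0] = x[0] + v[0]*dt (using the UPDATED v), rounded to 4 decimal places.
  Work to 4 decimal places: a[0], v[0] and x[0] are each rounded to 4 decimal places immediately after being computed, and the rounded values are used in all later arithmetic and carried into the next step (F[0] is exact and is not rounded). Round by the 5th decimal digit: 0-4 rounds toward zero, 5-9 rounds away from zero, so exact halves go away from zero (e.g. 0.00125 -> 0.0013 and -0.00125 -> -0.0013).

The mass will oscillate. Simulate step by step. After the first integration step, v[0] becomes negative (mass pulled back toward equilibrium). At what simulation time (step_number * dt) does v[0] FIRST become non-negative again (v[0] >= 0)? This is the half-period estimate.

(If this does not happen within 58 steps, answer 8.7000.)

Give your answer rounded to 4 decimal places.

Answer: 2.7000

Derivation:
Step 0: x=[6.0000] v=[0.0000]
Step 1: x=[5.9580] v=[-0.2798]
Step 2: x=[5.8754] v=[-0.5506]
Step 3: x=[5.7549] v=[-0.8036]
Step 4: x=[5.6003] v=[-1.0306]
Step 5: x=[5.4166] v=[-1.2244]
Step 6: x=[5.2098] v=[-1.3786]
Step 7: x=[4.9866] v=[-1.4883]
Step 8: x=[4.7541] v=[-1.5500]
Step 9: x=[4.5199] v=[-1.5616]
Step 10: x=[4.2915] v=[-1.5228]
Step 11: x=[4.0763] v=[-1.4349]
Step 12: x=[3.8812] v=[-1.3007]
Step 13: x=[3.7125] v=[-1.1245]
Step 14: x=[3.5757] v=[-0.9120]
Step 15: x=[3.4752] v=[-0.6700]
Step 16: x=[3.4142] v=[-0.4064]
Step 17: x=[3.3947] v=[-0.1297]
Step 18: x=[3.4174] v=[0.1512]
First v>=0 after going negative at step 18, time=2.7000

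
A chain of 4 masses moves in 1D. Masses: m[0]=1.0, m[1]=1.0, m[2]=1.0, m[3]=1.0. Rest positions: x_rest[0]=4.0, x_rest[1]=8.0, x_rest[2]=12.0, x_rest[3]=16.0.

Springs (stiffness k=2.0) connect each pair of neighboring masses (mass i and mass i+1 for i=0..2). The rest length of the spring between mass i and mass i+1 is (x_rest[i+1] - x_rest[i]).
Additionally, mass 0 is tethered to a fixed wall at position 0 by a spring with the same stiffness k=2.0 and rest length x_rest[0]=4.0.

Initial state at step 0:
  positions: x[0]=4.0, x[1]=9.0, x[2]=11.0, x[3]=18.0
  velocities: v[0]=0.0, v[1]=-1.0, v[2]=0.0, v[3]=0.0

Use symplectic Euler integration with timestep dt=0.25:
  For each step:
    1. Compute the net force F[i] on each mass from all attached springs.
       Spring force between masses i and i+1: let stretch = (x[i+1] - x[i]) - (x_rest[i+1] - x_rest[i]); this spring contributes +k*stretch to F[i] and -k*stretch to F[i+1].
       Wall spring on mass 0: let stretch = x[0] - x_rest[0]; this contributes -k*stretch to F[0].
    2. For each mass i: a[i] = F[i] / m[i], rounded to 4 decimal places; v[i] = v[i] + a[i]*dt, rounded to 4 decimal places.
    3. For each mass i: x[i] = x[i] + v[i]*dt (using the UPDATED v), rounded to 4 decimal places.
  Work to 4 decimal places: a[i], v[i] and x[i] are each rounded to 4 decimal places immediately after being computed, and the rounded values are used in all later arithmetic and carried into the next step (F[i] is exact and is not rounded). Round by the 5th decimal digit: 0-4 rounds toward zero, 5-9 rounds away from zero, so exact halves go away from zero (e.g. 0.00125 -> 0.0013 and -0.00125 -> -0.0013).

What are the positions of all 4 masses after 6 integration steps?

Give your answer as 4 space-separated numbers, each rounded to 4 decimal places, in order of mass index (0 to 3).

Step 0: x=[4.0000 9.0000 11.0000 18.0000] v=[0.0000 -1.0000 0.0000 0.0000]
Step 1: x=[4.1250 8.3750 11.6250 17.6250] v=[0.5000 -2.5000 2.5000 -1.5000]
Step 2: x=[4.2656 7.6250 12.5938 17.0000] v=[0.5625 -3.0000 3.8750 -2.5000]
Step 3: x=[4.2930 7.0762 13.4922 16.3242] v=[0.1094 -2.1953 3.5937 -2.7031]
Step 4: x=[4.1316 6.9815 13.9426 15.7944] v=[-0.6455 -0.3789 1.8017 -2.1191]
Step 5: x=[3.8100 7.4007 13.7544 15.5332] v=[-1.2864 1.6767 -0.7530 -1.0450]
Step 6: x=[3.4610 8.1653 12.9943 15.5496] v=[-1.3961 3.0582 -3.0405 0.0656]

Answer: 3.4610 8.1653 12.9943 15.5496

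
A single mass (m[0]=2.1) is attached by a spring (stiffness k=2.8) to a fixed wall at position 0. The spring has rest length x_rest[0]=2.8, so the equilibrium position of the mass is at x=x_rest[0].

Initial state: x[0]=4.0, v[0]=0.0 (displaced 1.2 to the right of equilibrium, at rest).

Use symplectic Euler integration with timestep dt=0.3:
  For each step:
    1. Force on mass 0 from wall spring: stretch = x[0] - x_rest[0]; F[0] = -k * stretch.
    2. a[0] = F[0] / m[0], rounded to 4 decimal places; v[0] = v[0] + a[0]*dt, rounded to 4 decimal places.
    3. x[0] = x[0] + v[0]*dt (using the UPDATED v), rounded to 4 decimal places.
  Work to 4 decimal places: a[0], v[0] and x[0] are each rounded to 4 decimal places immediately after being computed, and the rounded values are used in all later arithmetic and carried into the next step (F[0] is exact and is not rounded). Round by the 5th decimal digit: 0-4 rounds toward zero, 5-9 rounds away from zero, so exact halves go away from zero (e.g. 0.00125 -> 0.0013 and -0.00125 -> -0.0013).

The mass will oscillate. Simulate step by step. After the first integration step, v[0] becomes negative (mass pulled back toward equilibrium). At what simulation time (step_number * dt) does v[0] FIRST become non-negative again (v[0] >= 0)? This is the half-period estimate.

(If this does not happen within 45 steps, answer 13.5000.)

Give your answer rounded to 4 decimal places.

Step 0: x=[4.0000] v=[0.0000]
Step 1: x=[3.8560] v=[-0.4800]
Step 2: x=[3.5853] v=[-0.9024]
Step 3: x=[3.2204] v=[-1.2165]
Step 4: x=[2.8050] v=[-1.3847]
Step 5: x=[2.3890] v=[-1.3867]
Step 6: x=[2.0223] v=[-1.2223]
Step 7: x=[1.7489] v=[-0.9112]
Step 8: x=[1.6017] v=[-0.4908]
Step 9: x=[1.5983] v=[-0.0115]
Step 10: x=[1.7391] v=[0.4692]
First v>=0 after going negative at step 10, time=3.0000

Answer: 3.0000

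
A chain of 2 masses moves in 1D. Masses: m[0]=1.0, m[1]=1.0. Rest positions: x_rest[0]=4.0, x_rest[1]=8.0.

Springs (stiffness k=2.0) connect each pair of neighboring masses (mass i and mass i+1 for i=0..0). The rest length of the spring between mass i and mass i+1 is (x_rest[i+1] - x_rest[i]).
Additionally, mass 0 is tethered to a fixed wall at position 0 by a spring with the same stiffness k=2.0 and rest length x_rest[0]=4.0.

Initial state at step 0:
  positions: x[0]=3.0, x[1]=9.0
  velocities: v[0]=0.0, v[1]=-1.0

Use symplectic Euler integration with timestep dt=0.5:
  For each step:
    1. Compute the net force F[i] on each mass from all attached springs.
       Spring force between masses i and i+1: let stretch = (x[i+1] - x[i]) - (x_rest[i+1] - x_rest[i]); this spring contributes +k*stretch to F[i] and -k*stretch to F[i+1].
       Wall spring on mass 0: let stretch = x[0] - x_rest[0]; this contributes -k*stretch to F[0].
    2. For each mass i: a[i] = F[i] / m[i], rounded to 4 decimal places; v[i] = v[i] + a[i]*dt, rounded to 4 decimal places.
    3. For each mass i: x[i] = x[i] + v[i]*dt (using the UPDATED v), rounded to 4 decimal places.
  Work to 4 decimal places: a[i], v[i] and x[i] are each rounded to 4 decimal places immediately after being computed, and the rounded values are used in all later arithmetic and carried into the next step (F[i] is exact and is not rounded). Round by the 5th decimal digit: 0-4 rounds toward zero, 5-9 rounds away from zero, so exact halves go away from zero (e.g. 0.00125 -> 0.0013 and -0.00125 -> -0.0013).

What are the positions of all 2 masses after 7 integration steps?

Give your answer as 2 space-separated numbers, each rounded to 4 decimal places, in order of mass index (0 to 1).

Answer: 5.3516 6.7110

Derivation:
Step 0: x=[3.0000 9.0000] v=[0.0000 -1.0000]
Step 1: x=[4.5000 7.5000] v=[3.0000 -3.0000]
Step 2: x=[5.2500 6.5000] v=[1.5000 -2.0000]
Step 3: x=[4.0000 6.8750] v=[-2.5000 0.7500]
Step 4: x=[2.1875 7.8125] v=[-3.6250 1.8750]
Step 5: x=[2.0938 7.9375] v=[-0.1875 0.2500]
Step 6: x=[3.8750 7.1407] v=[3.5624 -1.5937]
Step 7: x=[5.3516 6.7110] v=[2.9531 -0.8594]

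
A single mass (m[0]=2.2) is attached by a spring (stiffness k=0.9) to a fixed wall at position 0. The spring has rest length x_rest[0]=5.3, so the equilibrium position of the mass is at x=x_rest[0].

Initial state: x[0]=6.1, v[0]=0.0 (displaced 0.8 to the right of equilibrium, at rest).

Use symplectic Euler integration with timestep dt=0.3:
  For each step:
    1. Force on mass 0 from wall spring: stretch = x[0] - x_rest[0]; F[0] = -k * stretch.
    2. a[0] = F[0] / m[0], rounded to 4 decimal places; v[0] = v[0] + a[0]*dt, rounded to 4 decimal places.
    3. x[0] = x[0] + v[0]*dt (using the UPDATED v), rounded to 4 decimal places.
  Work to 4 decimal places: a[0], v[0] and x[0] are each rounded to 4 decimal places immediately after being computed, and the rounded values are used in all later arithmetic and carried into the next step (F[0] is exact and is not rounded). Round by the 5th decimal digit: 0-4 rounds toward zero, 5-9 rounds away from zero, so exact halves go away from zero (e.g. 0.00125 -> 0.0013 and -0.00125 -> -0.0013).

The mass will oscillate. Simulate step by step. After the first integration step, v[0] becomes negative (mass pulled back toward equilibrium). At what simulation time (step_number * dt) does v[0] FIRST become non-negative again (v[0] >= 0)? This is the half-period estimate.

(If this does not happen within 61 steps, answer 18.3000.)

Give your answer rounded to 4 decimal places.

Answer: 5.1000

Derivation:
Step 0: x=[6.1000] v=[0.0000]
Step 1: x=[6.0705] v=[-0.0982]
Step 2: x=[6.0127] v=[-0.1928]
Step 3: x=[5.9286] v=[-0.2803]
Step 4: x=[5.8214] v=[-0.3575]
Step 5: x=[5.6950] v=[-0.4215]
Step 6: x=[5.5540] v=[-0.4700]
Step 7: x=[5.4036] v=[-0.5012]
Step 8: x=[5.2494] v=[-0.5139]
Step 9: x=[5.0971] v=[-0.5077]
Step 10: x=[4.9523] v=[-0.4828]
Step 11: x=[4.8203] v=[-0.4401]
Step 12: x=[4.7059] v=[-0.3812]
Step 13: x=[4.6134] v=[-0.3083]
Step 14: x=[4.5462] v=[-0.2240]
Step 15: x=[4.5068] v=[-0.1315]
Step 16: x=[4.4965] v=[-0.0342]
Step 17: x=[4.5158] v=[0.0644]
First v>=0 after going negative at step 17, time=5.1000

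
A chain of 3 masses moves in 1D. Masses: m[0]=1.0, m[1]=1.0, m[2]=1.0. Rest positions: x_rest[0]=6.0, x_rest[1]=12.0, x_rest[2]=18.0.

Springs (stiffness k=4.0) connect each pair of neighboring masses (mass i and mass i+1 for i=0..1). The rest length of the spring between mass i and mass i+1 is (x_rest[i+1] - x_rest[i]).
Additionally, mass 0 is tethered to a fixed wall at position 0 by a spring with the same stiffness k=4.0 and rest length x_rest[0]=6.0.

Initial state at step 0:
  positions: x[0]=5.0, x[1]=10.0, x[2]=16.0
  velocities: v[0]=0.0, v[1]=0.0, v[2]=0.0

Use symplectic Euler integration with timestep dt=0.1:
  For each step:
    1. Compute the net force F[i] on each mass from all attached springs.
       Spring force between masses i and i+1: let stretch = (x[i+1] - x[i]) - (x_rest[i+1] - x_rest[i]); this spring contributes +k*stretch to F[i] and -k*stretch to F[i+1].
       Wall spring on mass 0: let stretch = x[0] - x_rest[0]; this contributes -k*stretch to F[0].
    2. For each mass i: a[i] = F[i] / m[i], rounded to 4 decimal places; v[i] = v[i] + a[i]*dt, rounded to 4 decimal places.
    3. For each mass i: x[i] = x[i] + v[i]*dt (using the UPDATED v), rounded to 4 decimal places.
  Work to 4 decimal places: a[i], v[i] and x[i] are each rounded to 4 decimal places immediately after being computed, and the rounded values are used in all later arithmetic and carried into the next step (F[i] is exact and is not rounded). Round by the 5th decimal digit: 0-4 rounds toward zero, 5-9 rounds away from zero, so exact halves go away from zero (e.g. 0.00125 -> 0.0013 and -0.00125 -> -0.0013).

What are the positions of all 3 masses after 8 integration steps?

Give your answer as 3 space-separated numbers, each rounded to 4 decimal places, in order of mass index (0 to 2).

Step 0: x=[5.0000 10.0000 16.0000] v=[0.0000 0.0000 0.0000]
Step 1: x=[5.0000 10.0400 16.0000] v=[0.0000 0.4000 0.0000]
Step 2: x=[5.0016 10.1168 16.0016] v=[0.0160 0.7680 0.0160]
Step 3: x=[5.0077 10.2244 16.0078] v=[0.0614 1.0758 0.0621]
Step 4: x=[5.0222 10.3547 16.0227] v=[0.1450 1.3025 0.1487]
Step 5: x=[5.0491 10.4984 16.0509] v=[0.2691 1.4367 0.2815]
Step 6: x=[5.0920 10.6462 16.0970] v=[0.4292 1.4780 0.4605]
Step 7: x=[5.1534 10.7899 16.1650] v=[0.6141 1.4366 0.6802]
Step 8: x=[5.2341 10.9231 16.2580] v=[0.8073 1.3320 0.9302]

Answer: 5.2341 10.9231 16.2580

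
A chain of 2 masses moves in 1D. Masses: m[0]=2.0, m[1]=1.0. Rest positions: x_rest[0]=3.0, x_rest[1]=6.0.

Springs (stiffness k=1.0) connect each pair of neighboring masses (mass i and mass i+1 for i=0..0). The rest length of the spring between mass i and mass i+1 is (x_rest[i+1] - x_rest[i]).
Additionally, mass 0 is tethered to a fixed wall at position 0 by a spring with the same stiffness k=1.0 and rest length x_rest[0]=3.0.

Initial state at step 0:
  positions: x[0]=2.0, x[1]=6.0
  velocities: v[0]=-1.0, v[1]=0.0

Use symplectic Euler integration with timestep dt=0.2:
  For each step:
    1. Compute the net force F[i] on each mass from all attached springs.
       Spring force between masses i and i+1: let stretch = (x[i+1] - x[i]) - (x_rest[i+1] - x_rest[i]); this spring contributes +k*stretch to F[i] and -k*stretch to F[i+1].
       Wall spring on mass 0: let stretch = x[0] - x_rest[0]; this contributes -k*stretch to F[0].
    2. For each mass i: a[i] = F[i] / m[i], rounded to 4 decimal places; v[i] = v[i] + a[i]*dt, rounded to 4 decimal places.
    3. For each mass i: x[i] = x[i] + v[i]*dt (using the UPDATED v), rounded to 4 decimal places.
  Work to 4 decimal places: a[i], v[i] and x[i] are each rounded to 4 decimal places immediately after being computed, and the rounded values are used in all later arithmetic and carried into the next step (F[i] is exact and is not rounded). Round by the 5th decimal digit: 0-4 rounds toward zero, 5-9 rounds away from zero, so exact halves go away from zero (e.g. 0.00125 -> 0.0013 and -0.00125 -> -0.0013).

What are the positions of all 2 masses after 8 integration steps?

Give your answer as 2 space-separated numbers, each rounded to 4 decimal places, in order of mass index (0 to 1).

Step 0: x=[2.0000 6.0000] v=[-1.0000 0.0000]
Step 1: x=[1.8400 5.9600] v=[-0.8000 -0.2000]
Step 2: x=[1.7256 5.8752] v=[-0.5720 -0.4240]
Step 3: x=[1.6597 5.7444] v=[-0.3296 -0.6539]
Step 4: x=[1.6423 5.5702] v=[-0.0871 -0.8708]
Step 5: x=[1.6706 5.3589] v=[0.1415 -1.0564]
Step 6: x=[1.7393 5.1201] v=[0.3433 -1.1941]
Step 7: x=[1.8408 4.8660] v=[0.5075 -1.2703]
Step 8: x=[1.9660 4.6109] v=[0.6259 -1.2753]

Answer: 1.9660 4.6109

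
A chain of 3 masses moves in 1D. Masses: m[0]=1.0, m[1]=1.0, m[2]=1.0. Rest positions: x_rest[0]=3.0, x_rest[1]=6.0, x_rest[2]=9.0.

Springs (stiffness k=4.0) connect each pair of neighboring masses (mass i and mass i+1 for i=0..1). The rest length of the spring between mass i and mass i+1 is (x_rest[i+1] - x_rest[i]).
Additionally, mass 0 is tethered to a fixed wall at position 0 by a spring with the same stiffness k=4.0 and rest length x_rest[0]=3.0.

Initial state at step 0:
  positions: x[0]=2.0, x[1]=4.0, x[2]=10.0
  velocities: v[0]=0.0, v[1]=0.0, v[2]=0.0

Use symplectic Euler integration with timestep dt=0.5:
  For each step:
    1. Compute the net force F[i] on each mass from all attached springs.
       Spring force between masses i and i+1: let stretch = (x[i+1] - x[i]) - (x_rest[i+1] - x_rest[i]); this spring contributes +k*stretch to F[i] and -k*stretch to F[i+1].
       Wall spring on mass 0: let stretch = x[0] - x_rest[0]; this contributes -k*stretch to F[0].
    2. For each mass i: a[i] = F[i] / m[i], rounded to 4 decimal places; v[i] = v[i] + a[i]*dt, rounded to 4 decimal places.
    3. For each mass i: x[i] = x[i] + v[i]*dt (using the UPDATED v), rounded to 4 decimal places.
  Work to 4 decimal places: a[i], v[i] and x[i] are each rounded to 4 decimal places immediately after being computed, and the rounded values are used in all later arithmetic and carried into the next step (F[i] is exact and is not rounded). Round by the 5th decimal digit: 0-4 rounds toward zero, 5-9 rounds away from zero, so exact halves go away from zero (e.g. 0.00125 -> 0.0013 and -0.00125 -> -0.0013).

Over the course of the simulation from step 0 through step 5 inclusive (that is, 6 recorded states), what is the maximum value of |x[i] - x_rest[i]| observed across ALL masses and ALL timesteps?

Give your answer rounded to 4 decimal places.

Step 0: x=[2.0000 4.0000 10.0000] v=[0.0000 0.0000 0.0000]
Step 1: x=[2.0000 8.0000 7.0000] v=[0.0000 8.0000 -6.0000]
Step 2: x=[6.0000 5.0000 8.0000] v=[8.0000 -6.0000 2.0000]
Step 3: x=[3.0000 6.0000 9.0000] v=[-6.0000 2.0000 2.0000]
Step 4: x=[0.0000 7.0000 10.0000] v=[-6.0000 2.0000 2.0000]
Step 5: x=[4.0000 4.0000 11.0000] v=[8.0000 -6.0000 2.0000]
Max displacement = 3.0000

Answer: 3.0000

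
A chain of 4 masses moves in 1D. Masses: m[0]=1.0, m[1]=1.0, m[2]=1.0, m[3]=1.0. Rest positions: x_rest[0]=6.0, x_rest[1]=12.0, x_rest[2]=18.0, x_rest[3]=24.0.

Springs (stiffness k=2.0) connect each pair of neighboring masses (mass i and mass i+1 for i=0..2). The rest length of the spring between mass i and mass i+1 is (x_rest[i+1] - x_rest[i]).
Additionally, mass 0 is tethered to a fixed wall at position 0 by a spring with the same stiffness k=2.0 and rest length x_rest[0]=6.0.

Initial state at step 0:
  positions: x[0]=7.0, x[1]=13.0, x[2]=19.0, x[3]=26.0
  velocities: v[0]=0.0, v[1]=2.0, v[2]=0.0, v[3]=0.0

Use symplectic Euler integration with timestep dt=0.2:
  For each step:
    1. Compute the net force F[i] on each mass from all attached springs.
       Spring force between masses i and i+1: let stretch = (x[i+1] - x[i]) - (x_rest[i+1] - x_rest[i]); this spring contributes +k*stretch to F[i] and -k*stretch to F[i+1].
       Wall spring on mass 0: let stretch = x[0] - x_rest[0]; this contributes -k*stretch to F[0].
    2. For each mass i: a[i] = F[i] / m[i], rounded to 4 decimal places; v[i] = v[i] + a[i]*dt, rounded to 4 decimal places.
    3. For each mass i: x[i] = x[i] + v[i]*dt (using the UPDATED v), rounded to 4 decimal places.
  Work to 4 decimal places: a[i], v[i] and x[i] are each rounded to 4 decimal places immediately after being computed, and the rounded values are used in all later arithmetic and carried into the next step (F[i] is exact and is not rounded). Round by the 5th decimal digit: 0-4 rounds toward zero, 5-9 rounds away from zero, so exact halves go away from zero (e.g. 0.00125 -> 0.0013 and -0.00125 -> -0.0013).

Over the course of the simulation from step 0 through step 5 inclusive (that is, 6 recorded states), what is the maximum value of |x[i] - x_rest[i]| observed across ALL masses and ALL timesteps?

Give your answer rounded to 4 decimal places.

Step 0: x=[7.0000 13.0000 19.0000 26.0000] v=[0.0000 2.0000 0.0000 0.0000]
Step 1: x=[6.9200 13.4000 19.0800 25.9200] v=[-0.4000 2.0000 0.4000 -0.4000]
Step 2: x=[6.8048 13.7360 19.2528 25.7728] v=[-0.5760 1.6800 0.8640 -0.7360]
Step 3: x=[6.6997 13.9588 19.5059 25.5840] v=[-0.5254 1.1142 1.2653 -0.9440]
Step 4: x=[6.6394 14.0447 19.8014 25.3890] v=[-0.3016 0.4294 1.4777 -0.9752]
Step 5: x=[6.6404 13.9987 20.0834 25.2270] v=[0.0048 -0.2300 1.4101 -0.8102]
Max displacement = 2.0834

Answer: 2.0834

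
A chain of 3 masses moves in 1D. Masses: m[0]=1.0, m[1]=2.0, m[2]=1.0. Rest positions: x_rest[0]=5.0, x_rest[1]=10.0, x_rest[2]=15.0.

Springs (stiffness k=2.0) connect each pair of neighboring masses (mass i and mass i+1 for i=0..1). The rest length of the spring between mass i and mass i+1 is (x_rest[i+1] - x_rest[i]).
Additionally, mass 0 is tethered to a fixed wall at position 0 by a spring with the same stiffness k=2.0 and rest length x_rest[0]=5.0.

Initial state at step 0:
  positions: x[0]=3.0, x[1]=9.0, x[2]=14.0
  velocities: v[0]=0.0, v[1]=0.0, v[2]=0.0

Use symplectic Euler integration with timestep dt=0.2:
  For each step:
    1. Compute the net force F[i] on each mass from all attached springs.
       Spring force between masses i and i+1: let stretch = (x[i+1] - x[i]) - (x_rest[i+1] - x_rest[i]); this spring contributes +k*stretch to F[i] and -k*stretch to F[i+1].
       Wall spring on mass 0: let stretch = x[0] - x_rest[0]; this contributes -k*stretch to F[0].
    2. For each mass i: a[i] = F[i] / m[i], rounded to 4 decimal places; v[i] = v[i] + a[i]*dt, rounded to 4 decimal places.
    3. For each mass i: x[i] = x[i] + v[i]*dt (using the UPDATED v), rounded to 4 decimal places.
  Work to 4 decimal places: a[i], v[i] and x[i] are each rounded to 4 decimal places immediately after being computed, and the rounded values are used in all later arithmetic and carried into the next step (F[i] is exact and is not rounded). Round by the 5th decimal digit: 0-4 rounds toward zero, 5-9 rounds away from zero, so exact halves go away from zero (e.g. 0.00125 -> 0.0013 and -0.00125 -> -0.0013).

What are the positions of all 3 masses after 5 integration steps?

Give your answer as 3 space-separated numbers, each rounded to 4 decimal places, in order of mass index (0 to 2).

Answer: 5.3462 8.7743 13.9210

Derivation:
Step 0: x=[3.0000 9.0000 14.0000] v=[0.0000 0.0000 0.0000]
Step 1: x=[3.2400 8.9600 14.0000] v=[1.2000 -0.2000 0.0000]
Step 2: x=[3.6784 8.8928 13.9968] v=[2.1920 -0.3360 -0.0160]
Step 3: x=[4.2397 8.8212 13.9853] v=[2.8064 -0.3581 -0.0576]
Step 4: x=[4.8283 8.7729 13.9607] v=[2.9431 -0.2416 -0.1232]
Step 5: x=[5.3462 8.7743 13.9210] v=[2.5896 0.0070 -0.1983]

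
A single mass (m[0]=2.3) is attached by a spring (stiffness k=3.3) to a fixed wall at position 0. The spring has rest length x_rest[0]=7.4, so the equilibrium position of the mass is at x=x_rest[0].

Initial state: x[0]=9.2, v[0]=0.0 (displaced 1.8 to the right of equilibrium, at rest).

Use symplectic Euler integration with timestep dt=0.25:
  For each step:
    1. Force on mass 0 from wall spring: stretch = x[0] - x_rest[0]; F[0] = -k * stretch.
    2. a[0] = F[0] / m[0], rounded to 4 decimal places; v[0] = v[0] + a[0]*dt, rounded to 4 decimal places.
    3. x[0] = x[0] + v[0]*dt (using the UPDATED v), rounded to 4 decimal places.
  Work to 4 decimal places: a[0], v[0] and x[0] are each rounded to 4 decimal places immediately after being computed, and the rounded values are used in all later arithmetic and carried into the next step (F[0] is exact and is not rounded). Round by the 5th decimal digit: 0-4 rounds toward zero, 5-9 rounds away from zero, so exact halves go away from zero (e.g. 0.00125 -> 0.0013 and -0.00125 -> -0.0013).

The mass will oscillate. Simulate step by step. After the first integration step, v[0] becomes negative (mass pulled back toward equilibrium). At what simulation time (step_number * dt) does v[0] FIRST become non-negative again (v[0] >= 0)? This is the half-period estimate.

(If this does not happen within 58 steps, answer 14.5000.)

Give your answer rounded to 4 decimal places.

Answer: 2.7500

Derivation:
Step 0: x=[9.2000] v=[0.0000]
Step 1: x=[9.0386] v=[-0.6457]
Step 2: x=[8.7302] v=[-1.2335]
Step 3: x=[8.3026] v=[-1.7106]
Step 4: x=[7.7940] v=[-2.0344]
Step 5: x=[7.2501] v=[-2.1757]
Step 6: x=[6.7196] v=[-2.1219]
Step 7: x=[6.2501] v=[-1.8779]
Step 8: x=[5.8838] v=[-1.4654]
Step 9: x=[5.6534] v=[-0.9216]
Step 10: x=[5.5796] v=[-0.2951]
Step 11: x=[5.6691] v=[0.3579]
First v>=0 after going negative at step 11, time=2.7500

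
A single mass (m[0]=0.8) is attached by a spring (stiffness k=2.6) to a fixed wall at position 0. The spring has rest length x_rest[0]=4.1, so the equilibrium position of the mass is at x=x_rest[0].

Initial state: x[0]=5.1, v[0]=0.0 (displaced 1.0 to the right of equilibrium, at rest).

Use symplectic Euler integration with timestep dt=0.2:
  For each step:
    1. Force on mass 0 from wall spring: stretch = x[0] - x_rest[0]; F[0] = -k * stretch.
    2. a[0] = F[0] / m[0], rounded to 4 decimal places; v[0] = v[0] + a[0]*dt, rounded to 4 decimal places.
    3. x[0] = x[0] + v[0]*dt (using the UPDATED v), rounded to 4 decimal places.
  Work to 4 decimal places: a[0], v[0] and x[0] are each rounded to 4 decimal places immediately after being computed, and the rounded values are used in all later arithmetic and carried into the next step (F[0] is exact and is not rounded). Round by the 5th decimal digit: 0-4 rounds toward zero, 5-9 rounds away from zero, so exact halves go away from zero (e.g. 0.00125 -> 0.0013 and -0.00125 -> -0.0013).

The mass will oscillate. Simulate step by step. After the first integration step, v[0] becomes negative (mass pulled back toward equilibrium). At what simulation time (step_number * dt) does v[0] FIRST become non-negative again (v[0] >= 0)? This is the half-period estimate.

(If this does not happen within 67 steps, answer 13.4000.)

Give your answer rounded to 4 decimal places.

Answer: 1.8000

Derivation:
Step 0: x=[5.1000] v=[0.0000]
Step 1: x=[4.9700] v=[-0.6500]
Step 2: x=[4.7269] v=[-1.2155]
Step 3: x=[4.4023] v=[-1.6230]
Step 4: x=[4.0384] v=[-1.8195]
Step 5: x=[3.6825] v=[-1.7795]
Step 6: x=[3.3809] v=[-1.5081]
Step 7: x=[3.1728] v=[-1.0407]
Step 8: x=[3.0852] v=[-0.4380]
Step 9: x=[3.1295] v=[0.2216]
First v>=0 after going negative at step 9, time=1.8000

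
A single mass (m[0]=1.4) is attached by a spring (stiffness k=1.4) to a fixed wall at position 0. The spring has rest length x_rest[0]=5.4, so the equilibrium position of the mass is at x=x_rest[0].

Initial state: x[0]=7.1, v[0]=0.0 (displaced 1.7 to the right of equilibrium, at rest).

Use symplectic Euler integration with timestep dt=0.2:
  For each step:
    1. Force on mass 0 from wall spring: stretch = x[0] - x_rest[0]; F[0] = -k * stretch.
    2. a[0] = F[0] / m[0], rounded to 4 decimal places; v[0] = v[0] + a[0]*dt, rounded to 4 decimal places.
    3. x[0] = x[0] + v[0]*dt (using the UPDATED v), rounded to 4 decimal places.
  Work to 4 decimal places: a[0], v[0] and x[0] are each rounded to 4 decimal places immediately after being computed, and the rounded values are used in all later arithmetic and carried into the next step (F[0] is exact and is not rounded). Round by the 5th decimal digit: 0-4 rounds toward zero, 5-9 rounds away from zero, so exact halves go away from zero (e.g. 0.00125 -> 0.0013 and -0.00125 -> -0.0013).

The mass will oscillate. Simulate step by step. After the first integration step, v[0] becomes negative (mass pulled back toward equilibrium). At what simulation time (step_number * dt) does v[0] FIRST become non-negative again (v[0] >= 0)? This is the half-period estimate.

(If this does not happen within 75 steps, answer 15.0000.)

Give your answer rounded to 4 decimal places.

Answer: 3.2000

Derivation:
Step 0: x=[7.1000] v=[0.0000]
Step 1: x=[7.0320] v=[-0.3400]
Step 2: x=[6.8987] v=[-0.6664]
Step 3: x=[6.7055] v=[-0.9661]
Step 4: x=[6.4601] v=[-1.2272]
Step 5: x=[6.1723] v=[-1.4392]
Step 6: x=[5.8536] v=[-1.5937]
Step 7: x=[5.5167] v=[-1.6844]
Step 8: x=[5.1752] v=[-1.7077]
Step 9: x=[4.8427] v=[-1.6627]
Step 10: x=[4.5325] v=[-1.5512]
Step 11: x=[4.2570] v=[-1.3777]
Step 12: x=[4.0272] v=[-1.1491]
Step 13: x=[3.8523] v=[-0.8745]
Step 14: x=[3.7393] v=[-0.5650]
Step 15: x=[3.6927] v=[-0.2329]
Step 16: x=[3.7144] v=[0.1086]
First v>=0 after going negative at step 16, time=3.2000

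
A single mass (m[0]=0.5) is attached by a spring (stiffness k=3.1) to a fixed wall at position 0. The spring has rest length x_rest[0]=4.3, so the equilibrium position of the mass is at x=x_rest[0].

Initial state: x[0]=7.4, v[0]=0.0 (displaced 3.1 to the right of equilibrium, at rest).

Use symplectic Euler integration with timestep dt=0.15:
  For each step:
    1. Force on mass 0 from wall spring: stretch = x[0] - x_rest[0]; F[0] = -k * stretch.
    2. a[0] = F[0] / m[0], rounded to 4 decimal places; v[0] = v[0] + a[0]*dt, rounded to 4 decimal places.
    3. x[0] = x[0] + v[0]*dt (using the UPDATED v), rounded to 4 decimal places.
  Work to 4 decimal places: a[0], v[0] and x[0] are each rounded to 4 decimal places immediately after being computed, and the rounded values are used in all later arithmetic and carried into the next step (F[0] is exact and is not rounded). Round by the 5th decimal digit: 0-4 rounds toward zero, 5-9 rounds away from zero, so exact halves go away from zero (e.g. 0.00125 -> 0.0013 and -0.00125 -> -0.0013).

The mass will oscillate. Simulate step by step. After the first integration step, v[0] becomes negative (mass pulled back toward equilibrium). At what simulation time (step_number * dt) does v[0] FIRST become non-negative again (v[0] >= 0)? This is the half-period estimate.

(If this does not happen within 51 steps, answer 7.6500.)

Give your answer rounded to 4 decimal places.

Answer: 1.3500

Derivation:
Step 0: x=[7.4000] v=[0.0000]
Step 1: x=[6.9676] v=[-2.8830]
Step 2: x=[6.1630] v=[-5.3639]
Step 3: x=[5.0985] v=[-7.0965]
Step 4: x=[3.9226] v=[-7.8391]
Step 5: x=[2.7994] v=[-7.4881]
Step 6: x=[1.8855] v=[-6.0925]
Step 7: x=[1.3085] v=[-3.8470]
Step 8: x=[1.1488] v=[-1.0649]
Step 9: x=[1.4287] v=[1.8657]
First v>=0 after going negative at step 9, time=1.3500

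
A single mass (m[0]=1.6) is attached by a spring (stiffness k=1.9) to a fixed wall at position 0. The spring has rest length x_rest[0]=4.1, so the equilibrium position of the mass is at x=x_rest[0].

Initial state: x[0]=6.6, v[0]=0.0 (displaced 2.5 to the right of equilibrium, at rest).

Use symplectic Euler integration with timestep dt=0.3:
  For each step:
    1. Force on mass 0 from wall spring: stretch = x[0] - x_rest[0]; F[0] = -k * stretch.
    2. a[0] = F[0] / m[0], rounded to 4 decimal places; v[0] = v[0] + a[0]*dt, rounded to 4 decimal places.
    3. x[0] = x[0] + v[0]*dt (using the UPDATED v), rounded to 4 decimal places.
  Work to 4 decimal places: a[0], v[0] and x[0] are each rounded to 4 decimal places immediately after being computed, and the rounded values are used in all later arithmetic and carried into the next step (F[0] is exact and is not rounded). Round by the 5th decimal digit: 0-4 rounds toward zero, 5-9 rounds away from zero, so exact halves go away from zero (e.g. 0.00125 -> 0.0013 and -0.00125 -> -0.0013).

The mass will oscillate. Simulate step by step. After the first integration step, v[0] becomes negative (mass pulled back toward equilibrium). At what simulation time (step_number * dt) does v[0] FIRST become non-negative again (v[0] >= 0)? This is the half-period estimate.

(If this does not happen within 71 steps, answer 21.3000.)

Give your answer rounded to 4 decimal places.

Answer: 3.0000

Derivation:
Step 0: x=[6.6000] v=[0.0000]
Step 1: x=[6.3328] v=[-0.8906]
Step 2: x=[5.8270] v=[-1.6861]
Step 3: x=[5.1366] v=[-2.3013]
Step 4: x=[4.3354] v=[-2.6706]
Step 5: x=[3.5091] v=[-2.7545]
Step 6: x=[2.7459] v=[-2.5440]
Step 7: x=[2.1274] v=[-2.0616]
Step 8: x=[1.7197] v=[-1.3589]
Step 9: x=[1.5664] v=[-0.5109]
Step 10: x=[1.6839] v=[0.3917]
First v>=0 after going negative at step 10, time=3.0000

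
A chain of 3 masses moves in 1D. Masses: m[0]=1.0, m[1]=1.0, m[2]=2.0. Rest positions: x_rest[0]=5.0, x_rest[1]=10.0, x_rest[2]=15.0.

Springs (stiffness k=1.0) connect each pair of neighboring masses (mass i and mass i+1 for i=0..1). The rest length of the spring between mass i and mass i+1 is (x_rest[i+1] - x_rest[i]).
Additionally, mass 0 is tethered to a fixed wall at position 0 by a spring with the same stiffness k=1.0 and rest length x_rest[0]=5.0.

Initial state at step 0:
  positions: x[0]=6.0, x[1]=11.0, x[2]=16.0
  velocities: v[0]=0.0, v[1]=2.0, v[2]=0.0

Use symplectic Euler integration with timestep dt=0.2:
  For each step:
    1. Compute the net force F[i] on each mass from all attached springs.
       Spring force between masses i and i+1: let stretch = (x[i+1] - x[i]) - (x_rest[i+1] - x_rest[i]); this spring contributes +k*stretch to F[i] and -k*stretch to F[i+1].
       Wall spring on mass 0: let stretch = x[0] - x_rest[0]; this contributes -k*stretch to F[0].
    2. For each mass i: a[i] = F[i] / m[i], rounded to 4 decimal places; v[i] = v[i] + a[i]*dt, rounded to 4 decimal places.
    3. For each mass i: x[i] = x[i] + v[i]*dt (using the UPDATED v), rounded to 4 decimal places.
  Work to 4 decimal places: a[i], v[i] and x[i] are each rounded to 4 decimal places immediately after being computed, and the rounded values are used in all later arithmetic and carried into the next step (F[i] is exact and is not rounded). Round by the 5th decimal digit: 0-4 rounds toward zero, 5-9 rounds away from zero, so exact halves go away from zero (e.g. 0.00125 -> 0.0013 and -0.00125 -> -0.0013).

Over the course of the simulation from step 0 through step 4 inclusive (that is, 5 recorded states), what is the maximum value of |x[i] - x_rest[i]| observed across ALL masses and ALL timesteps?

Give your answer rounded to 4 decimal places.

Answer: 2.2785

Derivation:
Step 0: x=[6.0000 11.0000 16.0000] v=[0.0000 2.0000 0.0000]
Step 1: x=[5.9600 11.4000 16.0000] v=[-0.2000 2.0000 0.0000]
Step 2: x=[5.8992 11.7664 16.0080] v=[-0.3040 1.8320 0.0400]
Step 3: x=[5.8371 12.0678 16.0312] v=[-0.3104 1.5069 0.1158]
Step 4: x=[5.7908 12.2785 16.0751] v=[-0.2317 1.0534 0.2195]
Max displacement = 2.2785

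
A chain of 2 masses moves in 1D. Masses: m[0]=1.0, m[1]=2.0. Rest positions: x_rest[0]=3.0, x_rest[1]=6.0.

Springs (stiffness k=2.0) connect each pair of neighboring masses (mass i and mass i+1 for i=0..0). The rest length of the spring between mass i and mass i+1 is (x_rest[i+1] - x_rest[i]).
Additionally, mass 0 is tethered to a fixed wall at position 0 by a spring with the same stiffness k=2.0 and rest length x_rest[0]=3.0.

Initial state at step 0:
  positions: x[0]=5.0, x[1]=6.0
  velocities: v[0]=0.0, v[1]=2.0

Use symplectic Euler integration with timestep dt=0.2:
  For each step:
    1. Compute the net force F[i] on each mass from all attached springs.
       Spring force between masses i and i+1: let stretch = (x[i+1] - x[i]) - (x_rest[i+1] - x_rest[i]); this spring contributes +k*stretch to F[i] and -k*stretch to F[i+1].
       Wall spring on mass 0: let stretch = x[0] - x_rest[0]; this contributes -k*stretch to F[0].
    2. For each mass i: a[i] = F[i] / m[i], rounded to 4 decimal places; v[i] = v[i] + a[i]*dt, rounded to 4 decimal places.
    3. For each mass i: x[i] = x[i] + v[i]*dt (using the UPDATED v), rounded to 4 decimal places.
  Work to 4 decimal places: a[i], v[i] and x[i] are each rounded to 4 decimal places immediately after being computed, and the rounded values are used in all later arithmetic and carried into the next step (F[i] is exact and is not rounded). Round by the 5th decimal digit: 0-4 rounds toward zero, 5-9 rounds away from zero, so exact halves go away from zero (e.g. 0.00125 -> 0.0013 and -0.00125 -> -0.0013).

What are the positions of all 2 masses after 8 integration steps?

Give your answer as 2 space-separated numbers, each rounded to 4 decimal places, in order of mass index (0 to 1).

Step 0: x=[5.0000 6.0000] v=[0.0000 2.0000]
Step 1: x=[4.6800 6.4800] v=[-1.6000 2.4000]
Step 2: x=[4.1296 7.0080] v=[-2.7520 2.6400]
Step 3: x=[3.4791 7.5409] v=[-3.2525 2.6643]
Step 4: x=[2.8752 8.0313] v=[-3.0194 2.4519]
Step 5: x=[2.4538 8.4354] v=[-2.1070 2.0207]
Step 6: x=[2.3146 8.7203] v=[-0.6959 1.4244]
Step 7: x=[2.5027 8.8690] v=[0.9405 0.7433]
Step 8: x=[2.9999 8.8830] v=[2.4859 0.0700]

Answer: 2.9999 8.8830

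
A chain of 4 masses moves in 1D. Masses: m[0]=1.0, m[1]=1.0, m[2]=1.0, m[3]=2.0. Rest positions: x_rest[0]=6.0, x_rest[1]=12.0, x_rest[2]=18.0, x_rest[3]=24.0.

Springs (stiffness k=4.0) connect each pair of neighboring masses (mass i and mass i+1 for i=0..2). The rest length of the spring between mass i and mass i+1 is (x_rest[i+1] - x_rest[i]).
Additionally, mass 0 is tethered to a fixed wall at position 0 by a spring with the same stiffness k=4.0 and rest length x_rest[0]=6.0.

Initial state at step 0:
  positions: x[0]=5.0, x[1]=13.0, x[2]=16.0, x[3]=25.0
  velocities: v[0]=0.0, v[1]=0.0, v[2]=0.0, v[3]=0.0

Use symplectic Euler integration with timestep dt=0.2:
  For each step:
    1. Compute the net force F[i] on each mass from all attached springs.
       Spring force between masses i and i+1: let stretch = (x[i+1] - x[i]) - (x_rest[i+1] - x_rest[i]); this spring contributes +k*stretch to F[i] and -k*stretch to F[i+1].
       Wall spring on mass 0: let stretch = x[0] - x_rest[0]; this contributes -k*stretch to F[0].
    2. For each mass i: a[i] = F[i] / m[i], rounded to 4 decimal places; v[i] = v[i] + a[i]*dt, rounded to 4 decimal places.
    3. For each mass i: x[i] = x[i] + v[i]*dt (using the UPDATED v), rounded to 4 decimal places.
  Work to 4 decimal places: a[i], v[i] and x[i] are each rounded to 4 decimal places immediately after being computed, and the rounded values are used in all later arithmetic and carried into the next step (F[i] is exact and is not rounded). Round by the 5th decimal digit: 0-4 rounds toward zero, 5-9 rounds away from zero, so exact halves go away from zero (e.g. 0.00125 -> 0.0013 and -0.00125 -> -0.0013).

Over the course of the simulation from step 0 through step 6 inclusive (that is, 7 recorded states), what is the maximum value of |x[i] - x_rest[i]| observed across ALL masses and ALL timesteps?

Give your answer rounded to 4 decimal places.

Answer: 2.0793

Derivation:
Step 0: x=[5.0000 13.0000 16.0000 25.0000] v=[0.0000 0.0000 0.0000 0.0000]
Step 1: x=[5.4800 12.2000 16.9600 24.7600] v=[2.4000 -4.0000 4.8000 -1.2000]
Step 2: x=[6.1584 11.0864 18.4064 24.3760] v=[3.3920 -5.5680 7.2320 -1.9200]
Step 3: x=[6.6399 10.3555 19.6367 23.9944] v=[2.4077 -3.6544 6.1517 -1.9078]
Step 4: x=[6.6536 10.5151 20.0793 23.7442] v=[0.0683 0.7981 2.2129 -1.2509]
Step 5: x=[6.2205 11.5872 19.5780 23.6808] v=[-2.1654 5.3603 -2.5065 -0.3169]
Step 6: x=[5.6508 13.0791 18.4546 23.7692] v=[-2.8484 7.4596 -5.6169 0.4420]
Max displacement = 2.0793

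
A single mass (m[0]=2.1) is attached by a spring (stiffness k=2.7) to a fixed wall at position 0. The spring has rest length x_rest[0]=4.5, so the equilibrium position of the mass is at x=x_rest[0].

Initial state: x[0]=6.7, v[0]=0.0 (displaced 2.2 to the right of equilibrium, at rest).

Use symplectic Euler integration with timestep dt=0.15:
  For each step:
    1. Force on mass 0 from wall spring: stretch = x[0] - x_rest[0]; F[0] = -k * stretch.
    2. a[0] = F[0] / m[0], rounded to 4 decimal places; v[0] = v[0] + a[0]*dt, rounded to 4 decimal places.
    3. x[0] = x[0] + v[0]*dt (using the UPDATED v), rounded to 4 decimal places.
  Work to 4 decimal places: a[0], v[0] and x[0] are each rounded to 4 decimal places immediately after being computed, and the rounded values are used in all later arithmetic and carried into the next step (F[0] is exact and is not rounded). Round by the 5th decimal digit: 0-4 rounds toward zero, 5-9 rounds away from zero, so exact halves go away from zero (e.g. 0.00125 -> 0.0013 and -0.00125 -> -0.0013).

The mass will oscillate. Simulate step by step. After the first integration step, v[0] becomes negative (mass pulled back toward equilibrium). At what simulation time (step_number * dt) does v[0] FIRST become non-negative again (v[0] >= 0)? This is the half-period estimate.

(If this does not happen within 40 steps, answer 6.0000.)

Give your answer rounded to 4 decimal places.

Step 0: x=[6.7000] v=[0.0000]
Step 1: x=[6.6364] v=[-0.4243]
Step 2: x=[6.5110] v=[-0.8363]
Step 3: x=[6.3274] v=[-1.2241]
Step 4: x=[6.0909] v=[-1.5765]
Step 5: x=[5.8084] v=[-1.8833]
Step 6: x=[5.4881] v=[-2.1356]
Step 7: x=[5.1392] v=[-2.3262]
Step 8: x=[4.7718] v=[-2.4495]
Step 9: x=[4.3965] v=[-2.5019]
Step 10: x=[4.0242] v=[-2.4819]
Step 11: x=[3.6657] v=[-2.3901]
Step 12: x=[3.3313] v=[-2.2292]
Step 13: x=[3.0307] v=[-2.0038]
Step 14: x=[2.7726] v=[-1.7204]
Step 15: x=[2.5645] v=[-1.3873]
Step 16: x=[2.4124] v=[-1.0140]
Step 17: x=[2.3207] v=[-0.6114]
Step 18: x=[2.2920] v=[-0.1911]
Step 19: x=[2.3272] v=[0.2347]
First v>=0 after going negative at step 19, time=2.8500

Answer: 2.8500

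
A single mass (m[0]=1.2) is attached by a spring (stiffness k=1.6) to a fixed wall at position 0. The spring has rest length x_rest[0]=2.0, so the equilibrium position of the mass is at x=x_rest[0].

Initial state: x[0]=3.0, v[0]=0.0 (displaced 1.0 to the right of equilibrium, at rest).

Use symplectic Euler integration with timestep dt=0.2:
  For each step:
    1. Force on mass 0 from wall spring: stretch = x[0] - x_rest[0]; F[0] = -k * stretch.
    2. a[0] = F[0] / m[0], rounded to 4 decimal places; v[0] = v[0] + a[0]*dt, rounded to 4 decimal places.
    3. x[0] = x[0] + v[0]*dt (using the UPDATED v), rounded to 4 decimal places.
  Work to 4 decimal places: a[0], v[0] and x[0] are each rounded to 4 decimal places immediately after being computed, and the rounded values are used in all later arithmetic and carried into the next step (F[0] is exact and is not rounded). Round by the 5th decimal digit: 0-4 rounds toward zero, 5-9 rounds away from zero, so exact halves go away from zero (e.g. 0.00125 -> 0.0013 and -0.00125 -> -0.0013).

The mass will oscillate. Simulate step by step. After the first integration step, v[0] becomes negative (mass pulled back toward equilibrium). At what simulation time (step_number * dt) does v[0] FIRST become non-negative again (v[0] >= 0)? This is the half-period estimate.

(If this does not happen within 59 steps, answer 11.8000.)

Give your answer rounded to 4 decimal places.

Answer: 2.8000

Derivation:
Step 0: x=[3.0000] v=[0.0000]
Step 1: x=[2.9467] v=[-0.2667]
Step 2: x=[2.8429] v=[-0.5192]
Step 3: x=[2.6941] v=[-0.7440]
Step 4: x=[2.5083] v=[-0.9291]
Step 5: x=[2.2954] v=[-1.0646]
Step 6: x=[2.0667] v=[-1.1434]
Step 7: x=[1.8345] v=[-1.1612]
Step 8: x=[1.6111] v=[-1.1171]
Step 9: x=[1.4084] v=[-1.0134]
Step 10: x=[1.2373] v=[-0.8556]
Step 11: x=[1.1069] v=[-0.6522]
Step 12: x=[1.0241] v=[-0.4140]
Step 13: x=[0.9933] v=[-0.1538]
Step 14: x=[1.0162] v=[0.1147]
First v>=0 after going negative at step 14, time=2.8000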